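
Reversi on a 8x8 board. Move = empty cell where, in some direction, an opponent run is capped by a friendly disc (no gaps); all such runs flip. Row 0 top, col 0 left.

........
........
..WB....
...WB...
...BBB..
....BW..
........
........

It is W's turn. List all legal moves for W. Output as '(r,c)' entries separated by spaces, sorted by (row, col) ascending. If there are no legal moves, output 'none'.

Answer: (1,3) (2,4) (3,5) (5,3)

Derivation:
(1,2): no bracket -> illegal
(1,3): flips 1 -> legal
(1,4): no bracket -> illegal
(2,4): flips 1 -> legal
(2,5): no bracket -> illegal
(3,2): no bracket -> illegal
(3,5): flips 2 -> legal
(3,6): no bracket -> illegal
(4,2): no bracket -> illegal
(4,6): no bracket -> illegal
(5,2): no bracket -> illegal
(5,3): flips 2 -> legal
(5,6): no bracket -> illegal
(6,3): no bracket -> illegal
(6,4): no bracket -> illegal
(6,5): no bracket -> illegal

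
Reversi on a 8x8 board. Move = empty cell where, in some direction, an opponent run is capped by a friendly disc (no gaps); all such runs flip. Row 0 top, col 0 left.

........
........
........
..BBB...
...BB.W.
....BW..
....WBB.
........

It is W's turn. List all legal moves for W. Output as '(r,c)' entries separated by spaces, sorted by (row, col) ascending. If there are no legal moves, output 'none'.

Answer: (2,2) (2,4) (5,3) (6,7) (7,5) (7,7)

Derivation:
(2,1): no bracket -> illegal
(2,2): flips 2 -> legal
(2,3): no bracket -> illegal
(2,4): flips 3 -> legal
(2,5): no bracket -> illegal
(3,1): no bracket -> illegal
(3,5): no bracket -> illegal
(4,1): no bracket -> illegal
(4,2): no bracket -> illegal
(4,5): no bracket -> illegal
(5,2): no bracket -> illegal
(5,3): flips 1 -> legal
(5,6): no bracket -> illegal
(5,7): no bracket -> illegal
(6,3): no bracket -> illegal
(6,7): flips 2 -> legal
(7,4): no bracket -> illegal
(7,5): flips 1 -> legal
(7,6): no bracket -> illegal
(7,7): flips 1 -> legal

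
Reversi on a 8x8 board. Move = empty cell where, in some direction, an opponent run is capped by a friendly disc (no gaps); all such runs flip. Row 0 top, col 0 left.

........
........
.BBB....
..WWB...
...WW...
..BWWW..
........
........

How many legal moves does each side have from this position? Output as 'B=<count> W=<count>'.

-- B to move --
(2,4): no bracket -> illegal
(3,1): flips 2 -> legal
(3,5): no bracket -> illegal
(4,1): flips 1 -> legal
(4,2): flips 1 -> legal
(4,5): no bracket -> illegal
(4,6): no bracket -> illegal
(5,6): flips 3 -> legal
(6,2): no bracket -> illegal
(6,3): flips 3 -> legal
(6,4): flips 2 -> legal
(6,5): flips 3 -> legal
(6,6): flips 3 -> legal
B mobility = 8
-- W to move --
(1,0): flips 1 -> legal
(1,1): flips 1 -> legal
(1,2): flips 1 -> legal
(1,3): flips 1 -> legal
(1,4): flips 1 -> legal
(2,0): no bracket -> illegal
(2,4): flips 1 -> legal
(2,5): flips 1 -> legal
(3,0): no bracket -> illegal
(3,1): no bracket -> illegal
(3,5): flips 1 -> legal
(4,1): no bracket -> illegal
(4,2): no bracket -> illegal
(4,5): no bracket -> illegal
(5,1): flips 1 -> legal
(6,1): flips 1 -> legal
(6,2): no bracket -> illegal
(6,3): no bracket -> illegal
W mobility = 10

Answer: B=8 W=10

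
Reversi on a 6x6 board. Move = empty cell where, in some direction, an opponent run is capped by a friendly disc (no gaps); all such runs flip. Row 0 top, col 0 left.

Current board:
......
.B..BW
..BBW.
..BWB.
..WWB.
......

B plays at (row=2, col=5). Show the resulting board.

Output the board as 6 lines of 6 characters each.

Place B at (2,5); scan 8 dirs for brackets.
Dir NW: first cell 'B' (not opp) -> no flip
Dir N: opp run (1,5), next='.' -> no flip
Dir NE: edge -> no flip
Dir W: opp run (2,4) capped by B -> flip
Dir E: edge -> no flip
Dir SW: first cell 'B' (not opp) -> no flip
Dir S: first cell '.' (not opp) -> no flip
Dir SE: edge -> no flip
All flips: (2,4)

Answer: ......
.B..BW
..BBBB
..BWB.
..WWB.
......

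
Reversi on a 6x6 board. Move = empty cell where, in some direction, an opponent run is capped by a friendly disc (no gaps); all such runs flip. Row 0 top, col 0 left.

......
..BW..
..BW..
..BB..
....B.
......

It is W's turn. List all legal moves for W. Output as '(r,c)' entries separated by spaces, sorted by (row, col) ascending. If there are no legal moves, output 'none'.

(0,1): flips 1 -> legal
(0,2): no bracket -> illegal
(0,3): no bracket -> illegal
(1,1): flips 1 -> legal
(2,1): flips 1 -> legal
(2,4): no bracket -> illegal
(3,1): flips 1 -> legal
(3,4): no bracket -> illegal
(3,5): no bracket -> illegal
(4,1): flips 1 -> legal
(4,2): no bracket -> illegal
(4,3): flips 1 -> legal
(4,5): no bracket -> illegal
(5,3): no bracket -> illegal
(5,4): no bracket -> illegal
(5,5): no bracket -> illegal

Answer: (0,1) (1,1) (2,1) (3,1) (4,1) (4,3)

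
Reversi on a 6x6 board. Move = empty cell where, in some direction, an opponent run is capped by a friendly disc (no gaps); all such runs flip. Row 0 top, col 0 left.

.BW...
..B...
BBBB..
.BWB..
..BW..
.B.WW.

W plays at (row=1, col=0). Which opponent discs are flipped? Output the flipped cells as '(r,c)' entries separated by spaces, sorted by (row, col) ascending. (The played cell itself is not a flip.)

Dir NW: edge -> no flip
Dir N: first cell '.' (not opp) -> no flip
Dir NE: opp run (0,1), next=edge -> no flip
Dir W: edge -> no flip
Dir E: first cell '.' (not opp) -> no flip
Dir SW: edge -> no flip
Dir S: opp run (2,0), next='.' -> no flip
Dir SE: opp run (2,1) capped by W -> flip

Answer: (2,1)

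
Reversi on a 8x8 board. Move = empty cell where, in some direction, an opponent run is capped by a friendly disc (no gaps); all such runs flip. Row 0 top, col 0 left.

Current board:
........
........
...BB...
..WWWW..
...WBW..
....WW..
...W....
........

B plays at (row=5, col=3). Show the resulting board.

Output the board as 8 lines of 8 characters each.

Answer: ........
........
...BB...
..WBWW..
...BBW..
...BWW..
...W....
........

Derivation:
Place B at (5,3); scan 8 dirs for brackets.
Dir NW: first cell '.' (not opp) -> no flip
Dir N: opp run (4,3) (3,3) capped by B -> flip
Dir NE: first cell 'B' (not opp) -> no flip
Dir W: first cell '.' (not opp) -> no flip
Dir E: opp run (5,4) (5,5), next='.' -> no flip
Dir SW: first cell '.' (not opp) -> no flip
Dir S: opp run (6,3), next='.' -> no flip
Dir SE: first cell '.' (not opp) -> no flip
All flips: (3,3) (4,3)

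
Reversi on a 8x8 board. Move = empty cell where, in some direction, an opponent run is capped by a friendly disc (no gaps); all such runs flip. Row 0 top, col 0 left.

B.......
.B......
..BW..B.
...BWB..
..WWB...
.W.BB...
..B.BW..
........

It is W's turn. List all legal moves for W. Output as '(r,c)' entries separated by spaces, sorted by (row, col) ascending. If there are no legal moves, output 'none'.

Answer: (2,1) (2,4) (3,2) (3,6) (4,5) (6,3) (7,3) (7,4) (7,5)

Derivation:
(0,1): no bracket -> illegal
(0,2): no bracket -> illegal
(1,0): no bracket -> illegal
(1,2): no bracket -> illegal
(1,3): no bracket -> illegal
(1,5): no bracket -> illegal
(1,6): no bracket -> illegal
(1,7): no bracket -> illegal
(2,0): no bracket -> illegal
(2,1): flips 1 -> legal
(2,4): flips 1 -> legal
(2,5): no bracket -> illegal
(2,7): no bracket -> illegal
(3,1): no bracket -> illegal
(3,2): flips 1 -> legal
(3,6): flips 1 -> legal
(3,7): no bracket -> illegal
(4,5): flips 1 -> legal
(4,6): no bracket -> illegal
(5,2): no bracket -> illegal
(5,5): no bracket -> illegal
(6,1): no bracket -> illegal
(6,3): flips 2 -> legal
(7,1): no bracket -> illegal
(7,2): no bracket -> illegal
(7,3): flips 1 -> legal
(7,4): flips 3 -> legal
(7,5): flips 2 -> legal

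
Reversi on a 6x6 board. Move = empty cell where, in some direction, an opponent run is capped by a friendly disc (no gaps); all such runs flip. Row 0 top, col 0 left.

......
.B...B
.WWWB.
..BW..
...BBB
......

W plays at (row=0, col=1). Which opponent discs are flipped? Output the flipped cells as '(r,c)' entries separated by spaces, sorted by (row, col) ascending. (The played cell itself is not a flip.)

Answer: (1,1)

Derivation:
Dir NW: edge -> no flip
Dir N: edge -> no flip
Dir NE: edge -> no flip
Dir W: first cell '.' (not opp) -> no flip
Dir E: first cell '.' (not opp) -> no flip
Dir SW: first cell '.' (not opp) -> no flip
Dir S: opp run (1,1) capped by W -> flip
Dir SE: first cell '.' (not opp) -> no flip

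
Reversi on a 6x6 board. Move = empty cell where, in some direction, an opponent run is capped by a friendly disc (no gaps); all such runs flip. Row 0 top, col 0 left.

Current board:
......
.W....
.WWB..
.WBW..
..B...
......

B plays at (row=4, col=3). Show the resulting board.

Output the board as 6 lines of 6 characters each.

Place B at (4,3); scan 8 dirs for brackets.
Dir NW: first cell 'B' (not opp) -> no flip
Dir N: opp run (3,3) capped by B -> flip
Dir NE: first cell '.' (not opp) -> no flip
Dir W: first cell 'B' (not opp) -> no flip
Dir E: first cell '.' (not opp) -> no flip
Dir SW: first cell '.' (not opp) -> no flip
Dir S: first cell '.' (not opp) -> no flip
Dir SE: first cell '.' (not opp) -> no flip
All flips: (3,3)

Answer: ......
.W....
.WWB..
.WBB..
..BB..
......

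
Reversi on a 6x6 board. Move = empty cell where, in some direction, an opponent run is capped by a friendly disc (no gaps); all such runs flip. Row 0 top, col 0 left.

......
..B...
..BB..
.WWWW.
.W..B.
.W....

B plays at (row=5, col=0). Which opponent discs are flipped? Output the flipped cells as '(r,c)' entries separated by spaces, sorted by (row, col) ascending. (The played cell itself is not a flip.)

Dir NW: edge -> no flip
Dir N: first cell '.' (not opp) -> no flip
Dir NE: opp run (4,1) (3,2) capped by B -> flip
Dir W: edge -> no flip
Dir E: opp run (5,1), next='.' -> no flip
Dir SW: edge -> no flip
Dir S: edge -> no flip
Dir SE: edge -> no flip

Answer: (3,2) (4,1)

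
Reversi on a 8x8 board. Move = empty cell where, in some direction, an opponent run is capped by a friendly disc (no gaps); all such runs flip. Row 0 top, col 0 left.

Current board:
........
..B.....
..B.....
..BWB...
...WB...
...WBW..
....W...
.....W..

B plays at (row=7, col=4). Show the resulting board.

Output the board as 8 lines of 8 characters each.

Place B at (7,4); scan 8 dirs for brackets.
Dir NW: first cell '.' (not opp) -> no flip
Dir N: opp run (6,4) capped by B -> flip
Dir NE: first cell '.' (not opp) -> no flip
Dir W: first cell '.' (not opp) -> no flip
Dir E: opp run (7,5), next='.' -> no flip
Dir SW: edge -> no flip
Dir S: edge -> no flip
Dir SE: edge -> no flip
All flips: (6,4)

Answer: ........
..B.....
..B.....
..BWB...
...WB...
...WBW..
....B...
....BW..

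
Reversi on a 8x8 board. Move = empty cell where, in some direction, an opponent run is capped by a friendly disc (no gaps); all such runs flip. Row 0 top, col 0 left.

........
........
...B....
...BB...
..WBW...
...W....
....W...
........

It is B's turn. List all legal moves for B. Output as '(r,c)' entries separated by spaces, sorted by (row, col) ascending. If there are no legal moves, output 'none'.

(3,1): no bracket -> illegal
(3,2): no bracket -> illegal
(3,5): no bracket -> illegal
(4,1): flips 1 -> legal
(4,5): flips 1 -> legal
(5,1): flips 1 -> legal
(5,2): no bracket -> illegal
(5,4): flips 1 -> legal
(5,5): flips 1 -> legal
(6,2): no bracket -> illegal
(6,3): flips 1 -> legal
(6,5): no bracket -> illegal
(7,3): no bracket -> illegal
(7,4): no bracket -> illegal
(7,5): no bracket -> illegal

Answer: (4,1) (4,5) (5,1) (5,4) (5,5) (6,3)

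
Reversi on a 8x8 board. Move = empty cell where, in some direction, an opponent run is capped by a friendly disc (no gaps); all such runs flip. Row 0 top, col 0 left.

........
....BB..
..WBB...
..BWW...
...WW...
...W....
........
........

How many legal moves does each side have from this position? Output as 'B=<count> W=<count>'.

-- B to move --
(1,1): no bracket -> illegal
(1,2): flips 1 -> legal
(1,3): no bracket -> illegal
(2,1): flips 1 -> legal
(2,5): no bracket -> illegal
(3,1): no bracket -> illegal
(3,5): flips 2 -> legal
(4,2): flips 1 -> legal
(4,5): flips 1 -> legal
(5,2): no bracket -> illegal
(5,4): flips 3 -> legal
(5,5): no bracket -> illegal
(6,2): no bracket -> illegal
(6,3): flips 3 -> legal
(6,4): no bracket -> illegal
B mobility = 7
-- W to move --
(0,3): no bracket -> illegal
(0,4): flips 2 -> legal
(0,5): no bracket -> illegal
(0,6): flips 2 -> legal
(1,2): flips 1 -> legal
(1,3): flips 1 -> legal
(1,6): no bracket -> illegal
(2,1): flips 1 -> legal
(2,5): flips 2 -> legal
(2,6): no bracket -> illegal
(3,1): flips 1 -> legal
(3,5): no bracket -> illegal
(4,1): no bracket -> illegal
(4,2): flips 1 -> legal
W mobility = 8

Answer: B=7 W=8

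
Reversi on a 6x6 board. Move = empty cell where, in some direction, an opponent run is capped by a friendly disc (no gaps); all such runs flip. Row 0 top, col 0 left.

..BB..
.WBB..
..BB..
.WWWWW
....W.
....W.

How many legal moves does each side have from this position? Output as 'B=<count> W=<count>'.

-- B to move --
(0,0): flips 1 -> legal
(0,1): no bracket -> illegal
(1,0): flips 1 -> legal
(2,0): flips 1 -> legal
(2,1): no bracket -> illegal
(2,4): no bracket -> illegal
(2,5): no bracket -> illegal
(3,0): no bracket -> illegal
(4,0): flips 1 -> legal
(4,1): flips 1 -> legal
(4,2): flips 1 -> legal
(4,3): flips 1 -> legal
(4,5): flips 1 -> legal
(5,3): no bracket -> illegal
(5,5): flips 2 -> legal
B mobility = 9
-- W to move --
(0,1): flips 2 -> legal
(0,4): flips 2 -> legal
(1,4): flips 3 -> legal
(2,1): no bracket -> illegal
(2,4): no bracket -> illegal
W mobility = 3

Answer: B=9 W=3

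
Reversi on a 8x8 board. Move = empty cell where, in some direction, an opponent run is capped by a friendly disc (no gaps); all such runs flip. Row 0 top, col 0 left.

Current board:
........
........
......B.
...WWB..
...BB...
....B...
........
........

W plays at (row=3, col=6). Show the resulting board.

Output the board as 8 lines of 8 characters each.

Answer: ........
........
......B.
...WWWW.
...BB...
....B...
........
........

Derivation:
Place W at (3,6); scan 8 dirs for brackets.
Dir NW: first cell '.' (not opp) -> no flip
Dir N: opp run (2,6), next='.' -> no flip
Dir NE: first cell '.' (not opp) -> no flip
Dir W: opp run (3,5) capped by W -> flip
Dir E: first cell '.' (not opp) -> no flip
Dir SW: first cell '.' (not opp) -> no flip
Dir S: first cell '.' (not opp) -> no flip
Dir SE: first cell '.' (not opp) -> no flip
All flips: (3,5)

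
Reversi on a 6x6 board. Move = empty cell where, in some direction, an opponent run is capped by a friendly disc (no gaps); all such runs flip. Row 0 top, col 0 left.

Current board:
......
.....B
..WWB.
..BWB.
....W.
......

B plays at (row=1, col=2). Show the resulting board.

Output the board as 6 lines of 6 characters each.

Place B at (1,2); scan 8 dirs for brackets.
Dir NW: first cell '.' (not opp) -> no flip
Dir N: first cell '.' (not opp) -> no flip
Dir NE: first cell '.' (not opp) -> no flip
Dir W: first cell '.' (not opp) -> no flip
Dir E: first cell '.' (not opp) -> no flip
Dir SW: first cell '.' (not opp) -> no flip
Dir S: opp run (2,2) capped by B -> flip
Dir SE: opp run (2,3) capped by B -> flip
All flips: (2,2) (2,3)

Answer: ......
..B..B
..BBB.
..BWB.
....W.
......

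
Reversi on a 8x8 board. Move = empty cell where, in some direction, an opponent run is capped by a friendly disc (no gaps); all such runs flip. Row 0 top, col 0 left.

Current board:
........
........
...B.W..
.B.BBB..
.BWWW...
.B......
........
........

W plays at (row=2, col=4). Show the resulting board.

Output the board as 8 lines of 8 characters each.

Answer: ........
........
...BWW..
.B.WWB..
.BWWW...
.B......
........
........

Derivation:
Place W at (2,4); scan 8 dirs for brackets.
Dir NW: first cell '.' (not opp) -> no flip
Dir N: first cell '.' (not opp) -> no flip
Dir NE: first cell '.' (not opp) -> no flip
Dir W: opp run (2,3), next='.' -> no flip
Dir E: first cell 'W' (not opp) -> no flip
Dir SW: opp run (3,3) capped by W -> flip
Dir S: opp run (3,4) capped by W -> flip
Dir SE: opp run (3,5), next='.' -> no flip
All flips: (3,3) (3,4)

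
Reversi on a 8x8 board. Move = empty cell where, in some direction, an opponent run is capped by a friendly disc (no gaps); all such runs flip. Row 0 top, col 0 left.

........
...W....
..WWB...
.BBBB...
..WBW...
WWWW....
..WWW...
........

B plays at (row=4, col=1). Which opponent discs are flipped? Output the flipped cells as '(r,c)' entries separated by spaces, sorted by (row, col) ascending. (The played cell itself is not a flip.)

Dir NW: first cell '.' (not opp) -> no flip
Dir N: first cell 'B' (not opp) -> no flip
Dir NE: first cell 'B' (not opp) -> no flip
Dir W: first cell '.' (not opp) -> no flip
Dir E: opp run (4,2) capped by B -> flip
Dir SW: opp run (5,0), next=edge -> no flip
Dir S: opp run (5,1), next='.' -> no flip
Dir SE: opp run (5,2) (6,3), next='.' -> no flip

Answer: (4,2)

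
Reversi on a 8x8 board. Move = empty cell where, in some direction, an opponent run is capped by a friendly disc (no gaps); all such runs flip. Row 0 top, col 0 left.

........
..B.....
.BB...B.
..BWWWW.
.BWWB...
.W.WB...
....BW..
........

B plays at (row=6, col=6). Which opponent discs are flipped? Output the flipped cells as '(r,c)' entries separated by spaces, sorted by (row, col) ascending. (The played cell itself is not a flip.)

Dir NW: first cell '.' (not opp) -> no flip
Dir N: first cell '.' (not opp) -> no flip
Dir NE: first cell '.' (not opp) -> no flip
Dir W: opp run (6,5) capped by B -> flip
Dir E: first cell '.' (not opp) -> no flip
Dir SW: first cell '.' (not opp) -> no flip
Dir S: first cell '.' (not opp) -> no flip
Dir SE: first cell '.' (not opp) -> no flip

Answer: (6,5)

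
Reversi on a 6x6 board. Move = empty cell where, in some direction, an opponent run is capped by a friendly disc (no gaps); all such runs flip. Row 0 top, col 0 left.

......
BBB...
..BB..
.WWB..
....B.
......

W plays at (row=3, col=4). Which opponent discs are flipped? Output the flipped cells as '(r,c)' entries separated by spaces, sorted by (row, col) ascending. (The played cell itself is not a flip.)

Dir NW: opp run (2,3) (1,2), next='.' -> no flip
Dir N: first cell '.' (not opp) -> no flip
Dir NE: first cell '.' (not opp) -> no flip
Dir W: opp run (3,3) capped by W -> flip
Dir E: first cell '.' (not opp) -> no flip
Dir SW: first cell '.' (not opp) -> no flip
Dir S: opp run (4,4), next='.' -> no flip
Dir SE: first cell '.' (not opp) -> no flip

Answer: (3,3)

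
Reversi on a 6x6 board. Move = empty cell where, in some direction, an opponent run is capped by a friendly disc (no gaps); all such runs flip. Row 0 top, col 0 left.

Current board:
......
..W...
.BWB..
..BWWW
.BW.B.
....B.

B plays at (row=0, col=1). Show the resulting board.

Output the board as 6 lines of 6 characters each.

Answer: .B....
..B...
.BWB..
..BWWW
.BW.B.
....B.

Derivation:
Place B at (0,1); scan 8 dirs for brackets.
Dir NW: edge -> no flip
Dir N: edge -> no flip
Dir NE: edge -> no flip
Dir W: first cell '.' (not opp) -> no flip
Dir E: first cell '.' (not opp) -> no flip
Dir SW: first cell '.' (not opp) -> no flip
Dir S: first cell '.' (not opp) -> no flip
Dir SE: opp run (1,2) capped by B -> flip
All flips: (1,2)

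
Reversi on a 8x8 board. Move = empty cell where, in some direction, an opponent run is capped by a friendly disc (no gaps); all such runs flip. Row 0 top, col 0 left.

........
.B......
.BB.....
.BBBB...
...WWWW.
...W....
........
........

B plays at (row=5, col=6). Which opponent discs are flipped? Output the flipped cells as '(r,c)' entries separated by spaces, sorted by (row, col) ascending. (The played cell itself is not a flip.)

Answer: (4,5)

Derivation:
Dir NW: opp run (4,5) capped by B -> flip
Dir N: opp run (4,6), next='.' -> no flip
Dir NE: first cell '.' (not opp) -> no flip
Dir W: first cell '.' (not opp) -> no flip
Dir E: first cell '.' (not opp) -> no flip
Dir SW: first cell '.' (not opp) -> no flip
Dir S: first cell '.' (not opp) -> no flip
Dir SE: first cell '.' (not opp) -> no flip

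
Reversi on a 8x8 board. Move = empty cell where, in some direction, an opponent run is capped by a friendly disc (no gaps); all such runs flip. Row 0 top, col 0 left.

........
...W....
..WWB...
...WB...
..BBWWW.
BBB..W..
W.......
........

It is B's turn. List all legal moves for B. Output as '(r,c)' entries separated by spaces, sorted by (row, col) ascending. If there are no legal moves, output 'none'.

Answer: (0,2) (0,3) (1,2) (2,1) (3,2) (4,7) (5,4) (5,6) (7,0)

Derivation:
(0,2): flips 1 -> legal
(0,3): flips 3 -> legal
(0,4): no bracket -> illegal
(1,1): no bracket -> illegal
(1,2): flips 1 -> legal
(1,4): no bracket -> illegal
(2,1): flips 2 -> legal
(3,1): no bracket -> illegal
(3,2): flips 1 -> legal
(3,5): no bracket -> illegal
(3,6): no bracket -> illegal
(3,7): no bracket -> illegal
(4,7): flips 3 -> legal
(5,3): no bracket -> illegal
(5,4): flips 1 -> legal
(5,6): flips 1 -> legal
(5,7): no bracket -> illegal
(6,1): no bracket -> illegal
(6,4): no bracket -> illegal
(6,5): no bracket -> illegal
(6,6): no bracket -> illegal
(7,0): flips 1 -> legal
(7,1): no bracket -> illegal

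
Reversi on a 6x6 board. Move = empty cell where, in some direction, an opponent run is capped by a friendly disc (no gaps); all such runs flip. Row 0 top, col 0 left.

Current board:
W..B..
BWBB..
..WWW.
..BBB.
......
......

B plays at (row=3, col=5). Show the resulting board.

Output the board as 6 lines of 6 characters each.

Answer: W..B..
BWBB..
..WWB.
..BBBB
......
......

Derivation:
Place B at (3,5); scan 8 dirs for brackets.
Dir NW: opp run (2,4) capped by B -> flip
Dir N: first cell '.' (not opp) -> no flip
Dir NE: edge -> no flip
Dir W: first cell 'B' (not opp) -> no flip
Dir E: edge -> no flip
Dir SW: first cell '.' (not opp) -> no flip
Dir S: first cell '.' (not opp) -> no flip
Dir SE: edge -> no flip
All flips: (2,4)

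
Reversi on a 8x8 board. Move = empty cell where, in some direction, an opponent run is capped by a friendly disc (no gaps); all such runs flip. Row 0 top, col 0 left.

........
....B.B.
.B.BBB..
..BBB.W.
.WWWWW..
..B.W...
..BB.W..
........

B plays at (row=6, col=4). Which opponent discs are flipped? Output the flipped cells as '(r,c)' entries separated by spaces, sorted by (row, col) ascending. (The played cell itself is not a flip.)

Answer: (4,4) (5,4)

Derivation:
Dir NW: first cell '.' (not opp) -> no flip
Dir N: opp run (5,4) (4,4) capped by B -> flip
Dir NE: first cell '.' (not opp) -> no flip
Dir W: first cell 'B' (not opp) -> no flip
Dir E: opp run (6,5), next='.' -> no flip
Dir SW: first cell '.' (not opp) -> no flip
Dir S: first cell '.' (not opp) -> no flip
Dir SE: first cell '.' (not opp) -> no flip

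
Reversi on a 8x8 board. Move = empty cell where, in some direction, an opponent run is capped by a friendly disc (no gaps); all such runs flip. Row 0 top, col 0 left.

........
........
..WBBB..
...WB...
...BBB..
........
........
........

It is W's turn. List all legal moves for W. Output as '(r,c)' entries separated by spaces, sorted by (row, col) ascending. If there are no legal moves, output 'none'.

Answer: (1,3) (1,5) (2,6) (3,5) (5,3) (5,5)

Derivation:
(1,2): no bracket -> illegal
(1,3): flips 1 -> legal
(1,4): no bracket -> illegal
(1,5): flips 1 -> legal
(1,6): no bracket -> illegal
(2,6): flips 3 -> legal
(3,2): no bracket -> illegal
(3,5): flips 1 -> legal
(3,6): no bracket -> illegal
(4,2): no bracket -> illegal
(4,6): no bracket -> illegal
(5,2): no bracket -> illegal
(5,3): flips 1 -> legal
(5,4): no bracket -> illegal
(5,5): flips 1 -> legal
(5,6): no bracket -> illegal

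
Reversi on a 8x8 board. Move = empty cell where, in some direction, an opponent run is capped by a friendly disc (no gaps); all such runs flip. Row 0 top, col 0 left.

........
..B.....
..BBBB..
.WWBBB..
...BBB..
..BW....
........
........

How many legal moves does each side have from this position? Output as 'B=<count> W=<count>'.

-- B to move --
(2,0): no bracket -> illegal
(2,1): flips 1 -> legal
(3,0): flips 2 -> legal
(4,0): flips 1 -> legal
(4,1): flips 1 -> legal
(4,2): flips 1 -> legal
(5,4): flips 1 -> legal
(6,2): flips 1 -> legal
(6,3): flips 1 -> legal
(6,4): no bracket -> illegal
B mobility = 8
-- W to move --
(0,1): no bracket -> illegal
(0,2): flips 2 -> legal
(0,3): no bracket -> illegal
(1,1): no bracket -> illegal
(1,3): flips 4 -> legal
(1,4): flips 1 -> legal
(1,5): no bracket -> illegal
(1,6): no bracket -> illegal
(2,1): no bracket -> illegal
(2,6): flips 2 -> legal
(3,6): flips 3 -> legal
(4,1): no bracket -> illegal
(4,2): no bracket -> illegal
(4,6): no bracket -> illegal
(5,1): flips 1 -> legal
(5,4): flips 1 -> legal
(5,5): no bracket -> illegal
(5,6): no bracket -> illegal
(6,1): no bracket -> illegal
(6,2): no bracket -> illegal
(6,3): no bracket -> illegal
W mobility = 7

Answer: B=8 W=7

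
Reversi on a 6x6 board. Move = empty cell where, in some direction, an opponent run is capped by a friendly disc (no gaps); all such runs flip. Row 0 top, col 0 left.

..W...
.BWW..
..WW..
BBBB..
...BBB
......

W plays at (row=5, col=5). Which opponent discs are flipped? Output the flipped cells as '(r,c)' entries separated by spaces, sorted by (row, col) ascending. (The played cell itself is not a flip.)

Answer: (3,3) (4,4)

Derivation:
Dir NW: opp run (4,4) (3,3) capped by W -> flip
Dir N: opp run (4,5), next='.' -> no flip
Dir NE: edge -> no flip
Dir W: first cell '.' (not opp) -> no flip
Dir E: edge -> no flip
Dir SW: edge -> no flip
Dir S: edge -> no flip
Dir SE: edge -> no flip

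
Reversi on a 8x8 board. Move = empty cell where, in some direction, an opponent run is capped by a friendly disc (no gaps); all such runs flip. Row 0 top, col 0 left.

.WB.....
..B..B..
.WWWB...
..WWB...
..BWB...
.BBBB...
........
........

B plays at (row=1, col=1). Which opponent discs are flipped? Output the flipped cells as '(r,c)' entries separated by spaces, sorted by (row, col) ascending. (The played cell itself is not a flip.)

Dir NW: first cell '.' (not opp) -> no flip
Dir N: opp run (0,1), next=edge -> no flip
Dir NE: first cell 'B' (not opp) -> no flip
Dir W: first cell '.' (not opp) -> no flip
Dir E: first cell 'B' (not opp) -> no flip
Dir SW: first cell '.' (not opp) -> no flip
Dir S: opp run (2,1), next='.' -> no flip
Dir SE: opp run (2,2) (3,3) capped by B -> flip

Answer: (2,2) (3,3)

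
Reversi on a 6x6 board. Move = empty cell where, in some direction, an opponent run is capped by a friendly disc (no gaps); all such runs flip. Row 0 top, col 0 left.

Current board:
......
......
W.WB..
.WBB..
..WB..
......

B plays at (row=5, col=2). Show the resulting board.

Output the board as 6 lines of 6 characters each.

Place B at (5,2); scan 8 dirs for brackets.
Dir NW: first cell '.' (not opp) -> no flip
Dir N: opp run (4,2) capped by B -> flip
Dir NE: first cell 'B' (not opp) -> no flip
Dir W: first cell '.' (not opp) -> no flip
Dir E: first cell '.' (not opp) -> no flip
Dir SW: edge -> no flip
Dir S: edge -> no flip
Dir SE: edge -> no flip
All flips: (4,2)

Answer: ......
......
W.WB..
.WBB..
..BB..
..B...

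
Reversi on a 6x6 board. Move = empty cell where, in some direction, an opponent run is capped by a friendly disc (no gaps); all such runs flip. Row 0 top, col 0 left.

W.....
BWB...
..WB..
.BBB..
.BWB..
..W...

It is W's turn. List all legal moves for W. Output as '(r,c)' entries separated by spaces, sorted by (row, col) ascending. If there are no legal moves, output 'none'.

(0,1): no bracket -> illegal
(0,2): flips 1 -> legal
(0,3): no bracket -> illegal
(1,3): flips 1 -> legal
(1,4): no bracket -> illegal
(2,0): flips 2 -> legal
(2,1): no bracket -> illegal
(2,4): flips 2 -> legal
(3,0): flips 1 -> legal
(3,4): flips 1 -> legal
(4,0): flips 2 -> legal
(4,4): flips 2 -> legal
(5,0): no bracket -> illegal
(5,1): no bracket -> illegal
(5,3): no bracket -> illegal
(5,4): no bracket -> illegal

Answer: (0,2) (1,3) (2,0) (2,4) (3,0) (3,4) (4,0) (4,4)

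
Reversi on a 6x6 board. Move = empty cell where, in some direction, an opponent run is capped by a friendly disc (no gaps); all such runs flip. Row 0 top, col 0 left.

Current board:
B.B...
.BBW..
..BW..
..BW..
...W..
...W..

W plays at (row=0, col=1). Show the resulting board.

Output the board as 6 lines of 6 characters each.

Answer: BWB...
.BWW..
..BW..
..BW..
...W..
...W..

Derivation:
Place W at (0,1); scan 8 dirs for brackets.
Dir NW: edge -> no flip
Dir N: edge -> no flip
Dir NE: edge -> no flip
Dir W: opp run (0,0), next=edge -> no flip
Dir E: opp run (0,2), next='.' -> no flip
Dir SW: first cell '.' (not opp) -> no flip
Dir S: opp run (1,1), next='.' -> no flip
Dir SE: opp run (1,2) capped by W -> flip
All flips: (1,2)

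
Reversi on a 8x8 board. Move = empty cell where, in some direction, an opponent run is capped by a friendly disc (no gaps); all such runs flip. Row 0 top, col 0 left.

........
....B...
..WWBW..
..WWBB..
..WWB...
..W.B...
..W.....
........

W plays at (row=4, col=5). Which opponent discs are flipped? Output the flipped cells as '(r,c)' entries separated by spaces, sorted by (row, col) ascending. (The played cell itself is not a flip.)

Dir NW: opp run (3,4) capped by W -> flip
Dir N: opp run (3,5) capped by W -> flip
Dir NE: first cell '.' (not opp) -> no flip
Dir W: opp run (4,4) capped by W -> flip
Dir E: first cell '.' (not opp) -> no flip
Dir SW: opp run (5,4), next='.' -> no flip
Dir S: first cell '.' (not opp) -> no flip
Dir SE: first cell '.' (not opp) -> no flip

Answer: (3,4) (3,5) (4,4)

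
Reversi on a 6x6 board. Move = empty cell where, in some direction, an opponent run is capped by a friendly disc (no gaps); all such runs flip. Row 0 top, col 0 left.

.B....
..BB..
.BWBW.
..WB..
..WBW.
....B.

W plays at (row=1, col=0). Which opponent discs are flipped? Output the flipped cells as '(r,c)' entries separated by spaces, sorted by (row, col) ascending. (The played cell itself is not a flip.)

Dir NW: edge -> no flip
Dir N: first cell '.' (not opp) -> no flip
Dir NE: opp run (0,1), next=edge -> no flip
Dir W: edge -> no flip
Dir E: first cell '.' (not opp) -> no flip
Dir SW: edge -> no flip
Dir S: first cell '.' (not opp) -> no flip
Dir SE: opp run (2,1) capped by W -> flip

Answer: (2,1)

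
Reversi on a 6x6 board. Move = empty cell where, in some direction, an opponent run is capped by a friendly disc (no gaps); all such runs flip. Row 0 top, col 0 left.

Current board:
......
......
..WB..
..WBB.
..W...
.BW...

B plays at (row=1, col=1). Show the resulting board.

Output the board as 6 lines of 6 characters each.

Place B at (1,1); scan 8 dirs for brackets.
Dir NW: first cell '.' (not opp) -> no flip
Dir N: first cell '.' (not opp) -> no flip
Dir NE: first cell '.' (not opp) -> no flip
Dir W: first cell '.' (not opp) -> no flip
Dir E: first cell '.' (not opp) -> no flip
Dir SW: first cell '.' (not opp) -> no flip
Dir S: first cell '.' (not opp) -> no flip
Dir SE: opp run (2,2) capped by B -> flip
All flips: (2,2)

Answer: ......
.B....
..BB..
..WBB.
..W...
.BW...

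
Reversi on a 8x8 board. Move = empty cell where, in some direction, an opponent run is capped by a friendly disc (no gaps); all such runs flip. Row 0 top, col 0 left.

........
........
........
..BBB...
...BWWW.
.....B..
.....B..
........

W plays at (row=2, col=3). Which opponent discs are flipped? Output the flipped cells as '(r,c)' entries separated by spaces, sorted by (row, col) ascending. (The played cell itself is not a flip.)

Dir NW: first cell '.' (not opp) -> no flip
Dir N: first cell '.' (not opp) -> no flip
Dir NE: first cell '.' (not opp) -> no flip
Dir W: first cell '.' (not opp) -> no flip
Dir E: first cell '.' (not opp) -> no flip
Dir SW: opp run (3,2), next='.' -> no flip
Dir S: opp run (3,3) (4,3), next='.' -> no flip
Dir SE: opp run (3,4) capped by W -> flip

Answer: (3,4)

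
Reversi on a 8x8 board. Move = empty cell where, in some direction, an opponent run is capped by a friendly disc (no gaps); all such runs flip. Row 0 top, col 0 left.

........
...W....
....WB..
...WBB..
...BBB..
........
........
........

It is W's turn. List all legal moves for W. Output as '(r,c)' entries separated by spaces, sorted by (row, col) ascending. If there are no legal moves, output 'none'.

(1,4): no bracket -> illegal
(1,5): no bracket -> illegal
(1,6): no bracket -> illegal
(2,3): no bracket -> illegal
(2,6): flips 1 -> legal
(3,2): no bracket -> illegal
(3,6): flips 2 -> legal
(4,2): no bracket -> illegal
(4,6): flips 1 -> legal
(5,2): no bracket -> illegal
(5,3): flips 1 -> legal
(5,4): flips 2 -> legal
(5,5): flips 1 -> legal
(5,6): no bracket -> illegal

Answer: (2,6) (3,6) (4,6) (5,3) (5,4) (5,5)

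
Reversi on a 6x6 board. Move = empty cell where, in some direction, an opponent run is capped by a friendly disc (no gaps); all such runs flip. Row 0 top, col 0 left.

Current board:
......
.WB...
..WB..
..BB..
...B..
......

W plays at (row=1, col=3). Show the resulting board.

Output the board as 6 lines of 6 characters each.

Answer: ......
.WWW..
..WB..
..BB..
...B..
......

Derivation:
Place W at (1,3); scan 8 dirs for brackets.
Dir NW: first cell '.' (not opp) -> no flip
Dir N: first cell '.' (not opp) -> no flip
Dir NE: first cell '.' (not opp) -> no flip
Dir W: opp run (1,2) capped by W -> flip
Dir E: first cell '.' (not opp) -> no flip
Dir SW: first cell 'W' (not opp) -> no flip
Dir S: opp run (2,3) (3,3) (4,3), next='.' -> no flip
Dir SE: first cell '.' (not opp) -> no flip
All flips: (1,2)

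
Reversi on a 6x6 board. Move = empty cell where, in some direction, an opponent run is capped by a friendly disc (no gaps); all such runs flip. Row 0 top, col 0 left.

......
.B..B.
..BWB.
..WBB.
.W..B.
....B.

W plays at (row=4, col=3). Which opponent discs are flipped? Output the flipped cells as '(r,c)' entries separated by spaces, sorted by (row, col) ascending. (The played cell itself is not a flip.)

Answer: (3,3)

Derivation:
Dir NW: first cell 'W' (not opp) -> no flip
Dir N: opp run (3,3) capped by W -> flip
Dir NE: opp run (3,4), next='.' -> no flip
Dir W: first cell '.' (not opp) -> no flip
Dir E: opp run (4,4), next='.' -> no flip
Dir SW: first cell '.' (not opp) -> no flip
Dir S: first cell '.' (not opp) -> no flip
Dir SE: opp run (5,4), next=edge -> no flip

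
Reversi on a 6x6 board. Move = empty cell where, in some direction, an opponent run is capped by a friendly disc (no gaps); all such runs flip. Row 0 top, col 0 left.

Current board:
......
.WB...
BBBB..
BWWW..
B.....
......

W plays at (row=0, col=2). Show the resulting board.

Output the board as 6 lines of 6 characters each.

Answer: ..W...
.WW...
BBWB..
BWWW..
B.....
......

Derivation:
Place W at (0,2); scan 8 dirs for brackets.
Dir NW: edge -> no flip
Dir N: edge -> no flip
Dir NE: edge -> no flip
Dir W: first cell '.' (not opp) -> no flip
Dir E: first cell '.' (not opp) -> no flip
Dir SW: first cell 'W' (not opp) -> no flip
Dir S: opp run (1,2) (2,2) capped by W -> flip
Dir SE: first cell '.' (not opp) -> no flip
All flips: (1,2) (2,2)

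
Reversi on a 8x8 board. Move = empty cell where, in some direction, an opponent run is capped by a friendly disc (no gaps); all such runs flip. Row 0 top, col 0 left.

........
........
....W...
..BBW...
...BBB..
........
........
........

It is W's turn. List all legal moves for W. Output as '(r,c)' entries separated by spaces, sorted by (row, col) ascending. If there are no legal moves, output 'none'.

Answer: (3,1) (4,2) (5,2) (5,4) (5,6)

Derivation:
(2,1): no bracket -> illegal
(2,2): no bracket -> illegal
(2,3): no bracket -> illegal
(3,1): flips 2 -> legal
(3,5): no bracket -> illegal
(3,6): no bracket -> illegal
(4,1): no bracket -> illegal
(4,2): flips 1 -> legal
(4,6): no bracket -> illegal
(5,2): flips 1 -> legal
(5,3): no bracket -> illegal
(5,4): flips 1 -> legal
(5,5): no bracket -> illegal
(5,6): flips 1 -> legal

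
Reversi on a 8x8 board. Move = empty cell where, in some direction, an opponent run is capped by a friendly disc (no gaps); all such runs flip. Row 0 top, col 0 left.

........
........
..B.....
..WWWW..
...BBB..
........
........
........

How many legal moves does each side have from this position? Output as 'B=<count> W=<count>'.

Answer: B=6 W=7

Derivation:
-- B to move --
(2,1): flips 1 -> legal
(2,3): flips 2 -> legal
(2,4): flips 1 -> legal
(2,5): flips 2 -> legal
(2,6): flips 1 -> legal
(3,1): no bracket -> illegal
(3,6): no bracket -> illegal
(4,1): no bracket -> illegal
(4,2): flips 1 -> legal
(4,6): no bracket -> illegal
B mobility = 6
-- W to move --
(1,1): flips 1 -> legal
(1,2): flips 1 -> legal
(1,3): no bracket -> illegal
(2,1): no bracket -> illegal
(2,3): no bracket -> illegal
(3,1): no bracket -> illegal
(3,6): no bracket -> illegal
(4,2): no bracket -> illegal
(4,6): no bracket -> illegal
(5,2): flips 1 -> legal
(5,3): flips 2 -> legal
(5,4): flips 2 -> legal
(5,5): flips 2 -> legal
(5,6): flips 1 -> legal
W mobility = 7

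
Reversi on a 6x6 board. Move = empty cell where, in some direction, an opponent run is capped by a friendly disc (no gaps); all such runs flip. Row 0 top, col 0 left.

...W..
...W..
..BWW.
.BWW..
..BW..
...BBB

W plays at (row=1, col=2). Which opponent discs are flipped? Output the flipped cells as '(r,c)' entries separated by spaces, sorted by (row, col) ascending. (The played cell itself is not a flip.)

Dir NW: first cell '.' (not opp) -> no flip
Dir N: first cell '.' (not opp) -> no flip
Dir NE: first cell 'W' (not opp) -> no flip
Dir W: first cell '.' (not opp) -> no flip
Dir E: first cell 'W' (not opp) -> no flip
Dir SW: first cell '.' (not opp) -> no flip
Dir S: opp run (2,2) capped by W -> flip
Dir SE: first cell 'W' (not opp) -> no flip

Answer: (2,2)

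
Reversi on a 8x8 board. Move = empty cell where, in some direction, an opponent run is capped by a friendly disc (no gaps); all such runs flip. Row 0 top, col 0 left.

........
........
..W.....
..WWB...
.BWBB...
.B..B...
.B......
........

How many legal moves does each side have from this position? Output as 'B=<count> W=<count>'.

Answer: B=5 W=8

Derivation:
-- B to move --
(1,1): flips 2 -> legal
(1,2): no bracket -> illegal
(1,3): no bracket -> illegal
(2,1): flips 1 -> legal
(2,3): flips 2 -> legal
(2,4): flips 2 -> legal
(3,1): flips 2 -> legal
(5,2): no bracket -> illegal
(5,3): no bracket -> illegal
B mobility = 5
-- W to move --
(2,3): no bracket -> illegal
(2,4): no bracket -> illegal
(2,5): no bracket -> illegal
(3,0): no bracket -> illegal
(3,1): no bracket -> illegal
(3,5): flips 1 -> legal
(4,0): flips 1 -> legal
(4,5): flips 2 -> legal
(5,0): flips 1 -> legal
(5,2): no bracket -> illegal
(5,3): flips 1 -> legal
(5,5): flips 1 -> legal
(6,0): flips 1 -> legal
(6,2): no bracket -> illegal
(6,3): no bracket -> illegal
(6,4): no bracket -> illegal
(6,5): flips 2 -> legal
(7,0): no bracket -> illegal
(7,1): no bracket -> illegal
(7,2): no bracket -> illegal
W mobility = 8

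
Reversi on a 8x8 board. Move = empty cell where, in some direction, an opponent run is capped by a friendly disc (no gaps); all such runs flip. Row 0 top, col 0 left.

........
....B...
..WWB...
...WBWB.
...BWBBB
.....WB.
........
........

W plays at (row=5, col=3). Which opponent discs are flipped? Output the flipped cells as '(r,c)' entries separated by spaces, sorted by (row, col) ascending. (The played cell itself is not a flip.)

Answer: (4,3)

Derivation:
Dir NW: first cell '.' (not opp) -> no flip
Dir N: opp run (4,3) capped by W -> flip
Dir NE: first cell 'W' (not opp) -> no flip
Dir W: first cell '.' (not opp) -> no flip
Dir E: first cell '.' (not opp) -> no flip
Dir SW: first cell '.' (not opp) -> no flip
Dir S: first cell '.' (not opp) -> no flip
Dir SE: first cell '.' (not opp) -> no flip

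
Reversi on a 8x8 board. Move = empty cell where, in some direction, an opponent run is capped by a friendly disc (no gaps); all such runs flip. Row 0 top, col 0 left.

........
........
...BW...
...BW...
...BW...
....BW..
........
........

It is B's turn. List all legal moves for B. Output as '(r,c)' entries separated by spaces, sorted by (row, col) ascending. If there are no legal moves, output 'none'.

Answer: (1,4) (1,5) (2,5) (3,5) (4,5) (5,6) (6,6)

Derivation:
(1,3): no bracket -> illegal
(1,4): flips 3 -> legal
(1,5): flips 1 -> legal
(2,5): flips 2 -> legal
(3,5): flips 1 -> legal
(4,5): flips 2 -> legal
(4,6): no bracket -> illegal
(5,3): no bracket -> illegal
(5,6): flips 1 -> legal
(6,4): no bracket -> illegal
(6,5): no bracket -> illegal
(6,6): flips 2 -> legal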